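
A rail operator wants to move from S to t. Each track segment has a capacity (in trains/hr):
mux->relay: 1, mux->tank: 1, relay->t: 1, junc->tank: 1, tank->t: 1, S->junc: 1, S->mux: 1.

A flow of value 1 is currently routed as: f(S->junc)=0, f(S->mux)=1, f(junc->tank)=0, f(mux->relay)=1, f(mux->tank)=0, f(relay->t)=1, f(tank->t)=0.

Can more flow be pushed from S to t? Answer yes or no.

Residual path S->junc->tank->t has bottleneck 1 > 0.
Pushing 1 along it raises the flow to 2, so the given flow is not maximum.

Yes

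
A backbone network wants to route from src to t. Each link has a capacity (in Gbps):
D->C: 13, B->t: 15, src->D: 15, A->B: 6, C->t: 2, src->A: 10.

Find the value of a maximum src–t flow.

Augment src->A->B->t: bottleneck 6. Total 6.
Augment src->D->C->t: bottleneck 2. Total 8.
No augmenting path remains in the residual graph.

8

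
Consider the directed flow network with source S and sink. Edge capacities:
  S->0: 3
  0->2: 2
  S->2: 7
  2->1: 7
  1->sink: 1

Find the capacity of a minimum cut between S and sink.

Max flow = 1 (via 1 augmenting path).
In the residual at optimum, the set reachable from S is {0, 1, 2, S}.
Cut edges: 1->sink (cap 1). Sum = 1.

1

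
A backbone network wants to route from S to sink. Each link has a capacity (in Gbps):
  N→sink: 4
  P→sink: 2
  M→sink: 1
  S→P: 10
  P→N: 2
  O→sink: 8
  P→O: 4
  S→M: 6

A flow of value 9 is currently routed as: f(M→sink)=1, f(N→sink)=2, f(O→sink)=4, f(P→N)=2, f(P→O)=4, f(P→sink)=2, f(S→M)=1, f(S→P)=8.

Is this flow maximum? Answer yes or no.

Yes

Residual reachable from S: {M, P, S}; sink is not reachable.
Saturated cut: P→N, P→O, P→sink, M→sink with total capacity 9 = current flow value. Flow is maximum.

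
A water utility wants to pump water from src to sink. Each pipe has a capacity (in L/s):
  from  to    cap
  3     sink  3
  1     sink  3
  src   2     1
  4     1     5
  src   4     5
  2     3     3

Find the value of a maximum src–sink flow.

Augment src→4→1→sink: bottleneck 3. Total 3.
Augment src→2→3→sink: bottleneck 1. Total 4.
No augmenting path remains in the residual graph.

4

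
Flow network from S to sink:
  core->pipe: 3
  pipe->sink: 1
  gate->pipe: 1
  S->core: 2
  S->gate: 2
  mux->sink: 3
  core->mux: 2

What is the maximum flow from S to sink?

3

Augment S->core->mux->sink: bottleneck 2. Total 2.
Augment S->gate->pipe->sink: bottleneck 1. Total 3.
No augmenting path remains in the residual graph.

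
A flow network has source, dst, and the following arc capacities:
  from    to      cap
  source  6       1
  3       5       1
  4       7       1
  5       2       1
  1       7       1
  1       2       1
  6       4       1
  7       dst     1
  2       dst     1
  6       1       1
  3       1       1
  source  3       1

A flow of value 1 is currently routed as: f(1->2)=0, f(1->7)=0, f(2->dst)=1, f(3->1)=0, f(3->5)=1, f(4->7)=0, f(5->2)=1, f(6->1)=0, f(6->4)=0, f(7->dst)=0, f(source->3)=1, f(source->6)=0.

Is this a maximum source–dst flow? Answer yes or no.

Residual path source->6->1->7->dst has bottleneck 1 > 0.
Pushing 1 along it raises the flow to 2, so the given flow is not maximum.

No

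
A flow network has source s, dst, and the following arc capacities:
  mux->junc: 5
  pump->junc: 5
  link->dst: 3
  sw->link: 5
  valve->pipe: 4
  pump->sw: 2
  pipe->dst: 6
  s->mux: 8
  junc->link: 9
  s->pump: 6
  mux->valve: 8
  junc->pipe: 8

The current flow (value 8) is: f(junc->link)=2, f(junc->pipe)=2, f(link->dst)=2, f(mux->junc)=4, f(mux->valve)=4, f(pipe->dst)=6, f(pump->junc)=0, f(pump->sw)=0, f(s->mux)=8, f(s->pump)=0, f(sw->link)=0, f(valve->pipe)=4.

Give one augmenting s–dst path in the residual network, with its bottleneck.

s->pump->junc->link->dst, bottleneck 1

Residual along s->pump->junc->link->dst: s->pump: 6, pump->junc: 5, junc->link: 7, link->dst: 1.
Bottleneck = min = 1.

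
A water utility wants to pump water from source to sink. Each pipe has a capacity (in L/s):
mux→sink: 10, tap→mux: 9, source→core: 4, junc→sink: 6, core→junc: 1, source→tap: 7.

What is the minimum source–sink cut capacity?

Max flow = 8 (via 2 augmenting paths).
In the residual at optimum, the set reachable from source is {core, source}.
Cut edges: core→junc (cap 1), source→tap (cap 7). Sum = 8.

8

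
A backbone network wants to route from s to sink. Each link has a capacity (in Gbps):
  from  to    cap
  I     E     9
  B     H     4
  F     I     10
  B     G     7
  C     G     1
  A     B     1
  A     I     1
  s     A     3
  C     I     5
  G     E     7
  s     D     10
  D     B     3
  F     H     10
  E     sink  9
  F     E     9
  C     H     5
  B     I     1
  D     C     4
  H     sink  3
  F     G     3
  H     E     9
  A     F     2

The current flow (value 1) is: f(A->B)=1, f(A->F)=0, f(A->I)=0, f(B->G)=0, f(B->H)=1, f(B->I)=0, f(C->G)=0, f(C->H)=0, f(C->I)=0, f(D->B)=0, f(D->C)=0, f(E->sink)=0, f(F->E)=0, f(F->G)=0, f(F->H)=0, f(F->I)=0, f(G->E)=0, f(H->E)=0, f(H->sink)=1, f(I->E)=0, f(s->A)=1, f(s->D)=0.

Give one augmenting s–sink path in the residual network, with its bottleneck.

s->A->F->H->sink, bottleneck 2

Residual along s->A->F->H->sink: s->A: 2, A->F: 2, F->H: 10, H->sink: 2.
Bottleneck = min = 2.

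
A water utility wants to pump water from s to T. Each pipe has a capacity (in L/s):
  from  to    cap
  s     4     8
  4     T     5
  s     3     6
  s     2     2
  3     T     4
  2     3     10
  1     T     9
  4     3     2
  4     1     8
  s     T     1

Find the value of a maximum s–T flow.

13

Augment s→T: bottleneck 1. Total 1.
Augment s→4→T: bottleneck 5. Total 6.
Augment s→3→T: bottleneck 4. Total 10.
Augment s→4→1→T: bottleneck 3. Total 13.
No augmenting path remains in the residual graph.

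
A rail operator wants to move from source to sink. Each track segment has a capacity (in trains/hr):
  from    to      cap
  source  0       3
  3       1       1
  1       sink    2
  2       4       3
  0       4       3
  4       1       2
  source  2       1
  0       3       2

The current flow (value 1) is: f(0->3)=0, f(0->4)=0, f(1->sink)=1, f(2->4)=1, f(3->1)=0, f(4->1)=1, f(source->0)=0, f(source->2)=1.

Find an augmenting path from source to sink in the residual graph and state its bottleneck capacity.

source->0->3->1->sink, bottleneck 1

Residual along source->0->3->1->sink: source->0: 3, 0->3: 2, 3->1: 1, 1->sink: 1.
Bottleneck = min = 1.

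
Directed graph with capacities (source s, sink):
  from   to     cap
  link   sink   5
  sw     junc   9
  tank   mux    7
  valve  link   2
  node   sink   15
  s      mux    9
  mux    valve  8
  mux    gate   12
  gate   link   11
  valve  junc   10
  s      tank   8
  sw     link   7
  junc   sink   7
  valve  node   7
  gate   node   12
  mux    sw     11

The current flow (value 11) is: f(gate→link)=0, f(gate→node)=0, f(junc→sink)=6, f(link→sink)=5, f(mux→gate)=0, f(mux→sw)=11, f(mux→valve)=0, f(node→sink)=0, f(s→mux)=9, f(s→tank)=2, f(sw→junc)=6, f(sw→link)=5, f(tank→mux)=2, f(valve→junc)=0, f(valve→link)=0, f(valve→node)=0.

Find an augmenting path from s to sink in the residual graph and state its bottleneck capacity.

s→tank→mux→gate→node→sink, bottleneck 5

Residual along s→tank→mux→gate→node→sink: s→tank: 6, tank→mux: 5, mux→gate: 12, gate→node: 12, node→sink: 15.
Bottleneck = min = 5.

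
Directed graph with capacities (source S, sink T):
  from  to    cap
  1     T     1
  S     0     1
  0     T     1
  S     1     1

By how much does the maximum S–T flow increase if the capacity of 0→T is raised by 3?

0

Original max flow = 2.
Edge 0→T does not cross the min cut (source side {S}), so extra capacity there cannot help.
New max flow = 2. Increase = 0.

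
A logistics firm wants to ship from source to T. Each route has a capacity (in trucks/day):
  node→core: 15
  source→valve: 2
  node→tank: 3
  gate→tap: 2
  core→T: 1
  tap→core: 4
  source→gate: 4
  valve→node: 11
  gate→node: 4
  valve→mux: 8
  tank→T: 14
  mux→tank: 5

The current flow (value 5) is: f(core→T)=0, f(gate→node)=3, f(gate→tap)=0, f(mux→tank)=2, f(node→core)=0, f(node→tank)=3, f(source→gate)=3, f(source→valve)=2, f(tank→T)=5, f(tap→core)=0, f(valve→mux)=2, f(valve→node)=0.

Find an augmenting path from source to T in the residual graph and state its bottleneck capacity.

source→gate→node→core→T, bottleneck 1

Residual along source→gate→node→core→T: source→gate: 1, gate→node: 1, node→core: 15, core→T: 1.
Bottleneck = min = 1.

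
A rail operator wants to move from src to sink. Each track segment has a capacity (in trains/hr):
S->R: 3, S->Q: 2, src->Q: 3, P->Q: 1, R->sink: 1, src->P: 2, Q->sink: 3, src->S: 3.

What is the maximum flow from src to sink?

4

Augment src->Q->sink: bottleneck 3. Total 3.
Augment src->S->R->sink: bottleneck 1. Total 4.
No augmenting path remains in the residual graph.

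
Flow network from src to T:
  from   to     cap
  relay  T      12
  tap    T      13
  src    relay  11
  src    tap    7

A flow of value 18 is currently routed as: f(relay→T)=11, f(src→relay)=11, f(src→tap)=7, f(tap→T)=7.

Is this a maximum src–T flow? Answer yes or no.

Residual reachable from src: {src}; T is not reachable.
Saturated cut: src→tap, src→relay with total capacity 18 = current flow value. Flow is maximum.

Yes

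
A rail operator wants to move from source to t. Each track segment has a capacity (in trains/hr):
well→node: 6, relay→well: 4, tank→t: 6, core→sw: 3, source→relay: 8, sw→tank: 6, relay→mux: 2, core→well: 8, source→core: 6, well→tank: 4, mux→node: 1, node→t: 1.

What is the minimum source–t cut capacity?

7

Max flow = 7 (via 3 augmenting paths).
In the residual at optimum, the set reachable from source is {core, mux, node, relay, source, sw, tank, well}.
Cut edges: node→t (cap 1), tank→t (cap 6). Sum = 7.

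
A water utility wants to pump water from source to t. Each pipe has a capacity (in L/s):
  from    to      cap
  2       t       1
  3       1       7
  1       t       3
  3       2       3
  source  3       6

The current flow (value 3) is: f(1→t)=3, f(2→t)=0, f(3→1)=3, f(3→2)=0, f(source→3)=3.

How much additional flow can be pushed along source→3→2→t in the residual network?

Residual capacities along the path: source→3: 3, 3→2: 3, 2→t: 1.
Minimum is 1.

1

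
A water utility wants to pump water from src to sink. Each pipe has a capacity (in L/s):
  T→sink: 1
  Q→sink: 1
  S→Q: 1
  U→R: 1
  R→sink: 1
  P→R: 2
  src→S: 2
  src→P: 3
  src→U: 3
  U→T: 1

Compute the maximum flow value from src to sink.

3

Augment src→P→R→sink: bottleneck 1. Total 1.
Augment src→S→Q→sink: bottleneck 1. Total 2.
Augment src→U→T→sink: bottleneck 1. Total 3.
No augmenting path remains in the residual graph.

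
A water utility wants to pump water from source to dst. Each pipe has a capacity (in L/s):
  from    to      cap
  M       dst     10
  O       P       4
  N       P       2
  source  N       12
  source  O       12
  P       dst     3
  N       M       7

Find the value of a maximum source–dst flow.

10

Augment source->O->P->dst: bottleneck 3. Total 3.
Augment source->N->M->dst: bottleneck 7. Total 10.
No augmenting path remains in the residual graph.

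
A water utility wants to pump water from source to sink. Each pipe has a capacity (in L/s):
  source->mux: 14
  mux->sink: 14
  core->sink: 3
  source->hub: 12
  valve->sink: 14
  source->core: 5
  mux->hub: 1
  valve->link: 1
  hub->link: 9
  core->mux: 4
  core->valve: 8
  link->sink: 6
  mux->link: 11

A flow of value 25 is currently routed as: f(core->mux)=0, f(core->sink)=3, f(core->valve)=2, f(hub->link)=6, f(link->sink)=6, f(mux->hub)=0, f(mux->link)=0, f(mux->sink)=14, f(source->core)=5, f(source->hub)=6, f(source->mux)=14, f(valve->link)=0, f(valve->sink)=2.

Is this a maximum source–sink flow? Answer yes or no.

Yes

Residual reachable from source: {hub, link, source}; sink is not reachable.
Saturated cut: source->core, source->mux, link->sink with total capacity 25 = current flow value. Flow is maximum.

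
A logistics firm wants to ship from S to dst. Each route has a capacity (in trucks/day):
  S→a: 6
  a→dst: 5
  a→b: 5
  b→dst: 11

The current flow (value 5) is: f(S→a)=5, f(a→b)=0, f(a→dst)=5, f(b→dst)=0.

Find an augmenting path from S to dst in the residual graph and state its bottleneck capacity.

S→a→b→dst, bottleneck 1

Residual along S→a→b→dst: S→a: 1, a→b: 5, b→dst: 11.
Bottleneck = min = 1.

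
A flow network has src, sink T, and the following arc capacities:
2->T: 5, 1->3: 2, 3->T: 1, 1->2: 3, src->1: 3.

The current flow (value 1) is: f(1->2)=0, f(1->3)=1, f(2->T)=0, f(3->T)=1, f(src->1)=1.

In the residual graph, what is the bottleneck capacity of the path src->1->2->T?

2

Residual capacities along the path: src->1: 2, 1->2: 3, 2->T: 5.
Minimum is 2.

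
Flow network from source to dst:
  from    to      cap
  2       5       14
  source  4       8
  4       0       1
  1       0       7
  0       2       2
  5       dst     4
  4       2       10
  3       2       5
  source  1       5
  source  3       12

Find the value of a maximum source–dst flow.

4

Augment source→4→2→5→dst: bottleneck 4. Total 4.
No augmenting path remains in the residual graph.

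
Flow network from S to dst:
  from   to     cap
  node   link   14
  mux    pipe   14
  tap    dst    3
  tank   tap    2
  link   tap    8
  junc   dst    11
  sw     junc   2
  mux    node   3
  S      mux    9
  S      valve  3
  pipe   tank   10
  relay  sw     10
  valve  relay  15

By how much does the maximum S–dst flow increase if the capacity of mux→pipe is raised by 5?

Original max flow = 5.
Edge mux→pipe does not cross the min cut (source side {S, link, mux, node, pipe, relay, sw, tank, tap, valve}), so extra capacity there cannot help.
New max flow = 5. Increase = 0.

0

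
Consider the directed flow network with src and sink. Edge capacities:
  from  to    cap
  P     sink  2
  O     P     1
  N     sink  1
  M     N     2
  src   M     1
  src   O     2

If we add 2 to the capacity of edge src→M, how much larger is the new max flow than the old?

Original max flow = 2.
Even with extra capacity on src→M, another cut of capacity 2 remains binding.
New max flow = 2. Increase = 0.

0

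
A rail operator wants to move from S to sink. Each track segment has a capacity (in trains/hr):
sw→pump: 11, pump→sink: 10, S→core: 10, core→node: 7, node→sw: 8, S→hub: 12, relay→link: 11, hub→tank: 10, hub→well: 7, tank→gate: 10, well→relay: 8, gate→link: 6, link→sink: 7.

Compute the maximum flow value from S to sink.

Augment S→core→node→sw→pump→sink: bottleneck 7. Total 7.
Augment S→hub→well→relay→link→sink: bottleneck 7. Total 14.
No augmenting path remains in the residual graph.

14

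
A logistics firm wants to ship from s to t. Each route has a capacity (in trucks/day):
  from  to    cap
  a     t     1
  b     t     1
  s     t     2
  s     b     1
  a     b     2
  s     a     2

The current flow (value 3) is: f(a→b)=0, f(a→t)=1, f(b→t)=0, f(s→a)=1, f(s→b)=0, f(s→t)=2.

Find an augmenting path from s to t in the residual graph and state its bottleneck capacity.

s→b→t, bottleneck 1

Residual along s→b→t: s→b: 1, b→t: 1.
Bottleneck = min = 1.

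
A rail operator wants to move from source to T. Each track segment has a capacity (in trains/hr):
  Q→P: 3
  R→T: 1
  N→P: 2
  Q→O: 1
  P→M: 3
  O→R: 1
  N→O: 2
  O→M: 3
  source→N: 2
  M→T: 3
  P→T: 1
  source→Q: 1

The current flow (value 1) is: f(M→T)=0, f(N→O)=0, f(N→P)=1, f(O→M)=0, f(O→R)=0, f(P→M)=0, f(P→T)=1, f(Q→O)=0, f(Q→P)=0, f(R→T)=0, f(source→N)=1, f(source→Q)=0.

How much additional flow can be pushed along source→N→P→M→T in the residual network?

Residual capacities along the path: source→N: 1, N→P: 1, P→M: 3, M→T: 3.
Minimum is 1.

1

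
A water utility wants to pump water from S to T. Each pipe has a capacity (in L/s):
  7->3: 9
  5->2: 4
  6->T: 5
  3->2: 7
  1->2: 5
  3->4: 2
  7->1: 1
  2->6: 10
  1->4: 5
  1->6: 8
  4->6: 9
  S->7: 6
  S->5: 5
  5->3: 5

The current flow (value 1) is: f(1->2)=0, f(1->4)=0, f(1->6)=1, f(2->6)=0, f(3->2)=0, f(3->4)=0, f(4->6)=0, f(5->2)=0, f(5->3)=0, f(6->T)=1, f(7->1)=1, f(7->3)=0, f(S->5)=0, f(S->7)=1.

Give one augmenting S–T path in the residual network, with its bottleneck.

Residual along S->5->2->6->T: S->5: 5, 5->2: 4, 2->6: 10, 6->T: 4.
Bottleneck = min = 4.

S->5->2->6->T, bottleneck 4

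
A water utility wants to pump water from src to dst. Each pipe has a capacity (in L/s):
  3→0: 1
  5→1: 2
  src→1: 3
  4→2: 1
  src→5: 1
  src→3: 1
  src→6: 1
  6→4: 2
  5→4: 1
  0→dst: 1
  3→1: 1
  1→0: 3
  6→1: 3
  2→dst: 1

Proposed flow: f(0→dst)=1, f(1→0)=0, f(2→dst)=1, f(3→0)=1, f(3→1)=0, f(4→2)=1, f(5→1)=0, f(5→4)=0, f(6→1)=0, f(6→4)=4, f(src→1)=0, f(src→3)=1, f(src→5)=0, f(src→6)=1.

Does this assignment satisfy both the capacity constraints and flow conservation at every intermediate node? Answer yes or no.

Capacity violated on 6→4: flow 4 > capacity 2.

No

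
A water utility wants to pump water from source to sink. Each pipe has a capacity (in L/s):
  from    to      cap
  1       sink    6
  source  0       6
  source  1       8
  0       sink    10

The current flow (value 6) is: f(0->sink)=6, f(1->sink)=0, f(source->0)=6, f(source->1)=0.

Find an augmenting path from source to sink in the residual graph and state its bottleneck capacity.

Residual along source->1->sink: source->1: 8, 1->sink: 6.
Bottleneck = min = 6.

source->1->sink, bottleneck 6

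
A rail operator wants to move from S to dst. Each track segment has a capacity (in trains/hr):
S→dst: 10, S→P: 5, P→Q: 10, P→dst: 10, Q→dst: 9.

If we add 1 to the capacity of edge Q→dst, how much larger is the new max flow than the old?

0

Original max flow = 15.
Edge Q→dst does not cross the min cut (source side {S}), so extra capacity there cannot help.
New max flow = 15. Increase = 0.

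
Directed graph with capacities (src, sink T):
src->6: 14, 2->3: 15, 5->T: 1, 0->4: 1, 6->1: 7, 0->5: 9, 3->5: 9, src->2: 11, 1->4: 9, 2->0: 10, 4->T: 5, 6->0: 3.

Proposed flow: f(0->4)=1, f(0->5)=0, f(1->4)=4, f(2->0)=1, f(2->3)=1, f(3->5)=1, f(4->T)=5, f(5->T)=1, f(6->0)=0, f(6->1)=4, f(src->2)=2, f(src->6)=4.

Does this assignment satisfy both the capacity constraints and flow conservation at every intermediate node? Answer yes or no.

Every edge has 0 ≤ f(e) ≤ cap(e).
At each intermediate node, inflow equals outflow.

Yes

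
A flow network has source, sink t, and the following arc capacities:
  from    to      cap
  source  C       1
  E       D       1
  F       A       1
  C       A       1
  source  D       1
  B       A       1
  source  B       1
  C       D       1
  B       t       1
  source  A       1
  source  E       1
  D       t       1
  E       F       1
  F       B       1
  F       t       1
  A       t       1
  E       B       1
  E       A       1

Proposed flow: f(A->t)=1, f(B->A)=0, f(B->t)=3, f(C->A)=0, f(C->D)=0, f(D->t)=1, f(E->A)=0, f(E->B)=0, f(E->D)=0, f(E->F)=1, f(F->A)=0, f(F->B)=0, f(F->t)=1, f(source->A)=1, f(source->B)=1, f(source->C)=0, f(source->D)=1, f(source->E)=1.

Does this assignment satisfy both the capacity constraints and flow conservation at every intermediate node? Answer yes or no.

Capacity violated on B->t: flow 3 > capacity 1.

No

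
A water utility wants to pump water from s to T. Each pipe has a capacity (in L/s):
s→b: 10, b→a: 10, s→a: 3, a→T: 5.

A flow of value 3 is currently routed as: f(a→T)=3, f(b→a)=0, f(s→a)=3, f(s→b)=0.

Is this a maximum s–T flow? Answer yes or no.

Residual path s→b→a→T has bottleneck 2 > 0.
Pushing 2 along it raises the flow to 5, so the given flow is not maximum.

No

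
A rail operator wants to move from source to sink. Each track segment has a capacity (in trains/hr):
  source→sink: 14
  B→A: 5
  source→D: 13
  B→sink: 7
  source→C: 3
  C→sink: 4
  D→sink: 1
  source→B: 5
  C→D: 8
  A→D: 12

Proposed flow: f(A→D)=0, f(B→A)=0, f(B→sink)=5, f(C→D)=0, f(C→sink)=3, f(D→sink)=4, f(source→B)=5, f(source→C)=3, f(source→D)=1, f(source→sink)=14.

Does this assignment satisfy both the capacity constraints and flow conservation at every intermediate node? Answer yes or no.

No

Capacity violated on D→sink: flow 4 > capacity 1.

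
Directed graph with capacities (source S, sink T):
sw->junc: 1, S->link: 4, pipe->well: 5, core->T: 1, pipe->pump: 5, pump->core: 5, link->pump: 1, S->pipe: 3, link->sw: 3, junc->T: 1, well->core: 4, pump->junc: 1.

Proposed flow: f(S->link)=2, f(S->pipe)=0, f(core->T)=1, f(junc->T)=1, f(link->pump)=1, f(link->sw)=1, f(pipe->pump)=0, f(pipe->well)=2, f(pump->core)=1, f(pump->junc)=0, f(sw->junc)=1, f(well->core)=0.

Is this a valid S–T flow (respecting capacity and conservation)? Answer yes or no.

Conservation fails at pipe: inflow 0 ≠ outflow 2.

No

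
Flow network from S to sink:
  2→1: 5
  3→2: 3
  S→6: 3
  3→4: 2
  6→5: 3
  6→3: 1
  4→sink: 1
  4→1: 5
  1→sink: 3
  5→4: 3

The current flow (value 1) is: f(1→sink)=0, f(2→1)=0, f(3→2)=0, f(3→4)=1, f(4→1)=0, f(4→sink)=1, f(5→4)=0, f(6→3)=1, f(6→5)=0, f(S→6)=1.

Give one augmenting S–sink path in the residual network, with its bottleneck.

S→6→5→4→1→sink, bottleneck 2

Residual along S→6→5→4→1→sink: S→6: 2, 6→5: 3, 5→4: 3, 4→1: 5, 1→sink: 3.
Bottleneck = min = 2.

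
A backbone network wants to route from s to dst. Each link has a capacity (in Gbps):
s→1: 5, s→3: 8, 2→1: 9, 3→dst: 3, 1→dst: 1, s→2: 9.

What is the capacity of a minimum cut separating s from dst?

Max flow = 4 (via 2 augmenting paths).
In the residual at optimum, the set reachable from s is {1, 2, 3, s}.
Cut edges: 3→dst (cap 3), 1→dst (cap 1). Sum = 4.

4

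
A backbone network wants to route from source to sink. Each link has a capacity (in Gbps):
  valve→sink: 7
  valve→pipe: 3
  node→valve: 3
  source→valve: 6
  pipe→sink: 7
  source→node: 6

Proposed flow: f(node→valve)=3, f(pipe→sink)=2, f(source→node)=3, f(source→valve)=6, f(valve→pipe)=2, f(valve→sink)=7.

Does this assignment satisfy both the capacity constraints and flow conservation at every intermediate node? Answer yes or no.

Every edge has 0 ≤ f(e) ≤ cap(e).
At each intermediate node, inflow equals outflow.

Yes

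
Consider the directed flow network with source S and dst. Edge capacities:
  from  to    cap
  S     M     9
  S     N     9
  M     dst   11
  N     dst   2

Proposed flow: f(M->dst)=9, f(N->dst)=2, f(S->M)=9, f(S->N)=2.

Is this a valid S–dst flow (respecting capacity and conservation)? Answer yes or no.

Every edge has 0 ≤ f(e) ≤ cap(e).
At each intermediate node, inflow equals outflow.

Yes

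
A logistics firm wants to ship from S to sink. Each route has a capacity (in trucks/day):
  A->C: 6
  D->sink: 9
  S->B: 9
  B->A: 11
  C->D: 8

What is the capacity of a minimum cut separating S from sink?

6

Max flow = 6 (via 1 augmenting path).
In the residual at optimum, the set reachable from S is {A, B, S}.
Cut edges: A->C (cap 6). Sum = 6.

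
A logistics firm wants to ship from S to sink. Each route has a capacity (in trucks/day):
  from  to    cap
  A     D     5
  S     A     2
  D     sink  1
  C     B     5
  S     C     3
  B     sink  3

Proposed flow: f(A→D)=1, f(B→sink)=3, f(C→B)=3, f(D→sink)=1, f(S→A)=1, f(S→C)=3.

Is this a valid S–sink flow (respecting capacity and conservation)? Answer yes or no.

Every edge has 0 ≤ f(e) ≤ cap(e).
At each intermediate node, inflow equals outflow.

Yes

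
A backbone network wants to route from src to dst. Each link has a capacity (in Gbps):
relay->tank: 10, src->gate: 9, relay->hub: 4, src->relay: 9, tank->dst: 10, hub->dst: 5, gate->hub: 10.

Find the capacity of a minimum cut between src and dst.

14

Max flow = 14 (via 2 augmenting paths).
In the residual at optimum, the set reachable from src is {gate, hub, src}.
Cut edges: src->relay (cap 9), hub->dst (cap 5). Sum = 14.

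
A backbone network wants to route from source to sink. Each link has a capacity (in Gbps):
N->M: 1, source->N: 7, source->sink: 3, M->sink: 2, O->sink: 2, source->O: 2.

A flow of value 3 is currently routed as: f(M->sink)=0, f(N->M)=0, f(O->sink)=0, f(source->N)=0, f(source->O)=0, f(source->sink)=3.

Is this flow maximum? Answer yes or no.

Residual path source->O->sink has bottleneck 2 > 0.
Pushing 2 along it raises the flow to 5, so the given flow is not maximum.

No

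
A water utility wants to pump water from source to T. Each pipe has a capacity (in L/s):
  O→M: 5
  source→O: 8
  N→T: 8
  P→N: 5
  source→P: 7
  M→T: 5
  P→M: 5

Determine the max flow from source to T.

10

Augment source→O→M→T: bottleneck 5. Total 5.
Augment source→P→N→T: bottleneck 5. Total 10.
No augmenting path remains in the residual graph.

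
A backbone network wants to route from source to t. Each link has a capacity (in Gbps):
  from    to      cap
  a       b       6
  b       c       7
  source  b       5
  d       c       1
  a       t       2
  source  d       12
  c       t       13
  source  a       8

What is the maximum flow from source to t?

10

Augment source->a->t: bottleneck 2. Total 2.
Augment source->d->c->t: bottleneck 1. Total 3.
Augment source->b->c->t: bottleneck 5. Total 8.
Augment source->a->b->c->t: bottleneck 2. Total 10.
No augmenting path remains in the residual graph.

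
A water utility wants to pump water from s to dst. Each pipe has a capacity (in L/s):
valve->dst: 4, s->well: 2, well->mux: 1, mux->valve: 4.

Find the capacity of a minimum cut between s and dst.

Max flow = 1 (via 1 augmenting path).
In the residual at optimum, the set reachable from s is {s, well}.
Cut edges: well->mux (cap 1). Sum = 1.

1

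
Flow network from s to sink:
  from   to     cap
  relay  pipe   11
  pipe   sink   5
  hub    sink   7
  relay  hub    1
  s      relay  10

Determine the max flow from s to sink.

Augment s->relay->hub->sink: bottleneck 1. Total 1.
Augment s->relay->pipe->sink: bottleneck 5. Total 6.
No augmenting path remains in the residual graph.

6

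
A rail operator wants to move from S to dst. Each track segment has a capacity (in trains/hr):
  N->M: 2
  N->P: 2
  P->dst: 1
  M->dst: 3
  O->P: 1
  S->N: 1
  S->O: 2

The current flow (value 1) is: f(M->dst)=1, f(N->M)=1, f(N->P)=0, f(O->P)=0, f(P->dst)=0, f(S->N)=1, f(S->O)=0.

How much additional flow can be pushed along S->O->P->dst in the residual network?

1

Residual capacities along the path: S->O: 2, O->P: 1, P->dst: 1.
Minimum is 1.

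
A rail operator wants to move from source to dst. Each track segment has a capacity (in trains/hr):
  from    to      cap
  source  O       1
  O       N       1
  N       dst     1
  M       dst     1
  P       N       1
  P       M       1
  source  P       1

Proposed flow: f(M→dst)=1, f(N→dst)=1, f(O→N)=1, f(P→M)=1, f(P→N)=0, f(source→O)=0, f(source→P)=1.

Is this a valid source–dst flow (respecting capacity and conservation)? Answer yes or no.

No

Conservation fails at O: inflow 0 ≠ outflow 1.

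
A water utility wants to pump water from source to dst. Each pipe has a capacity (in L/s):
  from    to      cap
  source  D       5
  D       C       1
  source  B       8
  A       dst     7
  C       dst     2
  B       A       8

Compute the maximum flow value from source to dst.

Augment source->B->A->dst: bottleneck 7. Total 7.
Augment source->D->C->dst: bottleneck 1. Total 8.
No augmenting path remains in the residual graph.

8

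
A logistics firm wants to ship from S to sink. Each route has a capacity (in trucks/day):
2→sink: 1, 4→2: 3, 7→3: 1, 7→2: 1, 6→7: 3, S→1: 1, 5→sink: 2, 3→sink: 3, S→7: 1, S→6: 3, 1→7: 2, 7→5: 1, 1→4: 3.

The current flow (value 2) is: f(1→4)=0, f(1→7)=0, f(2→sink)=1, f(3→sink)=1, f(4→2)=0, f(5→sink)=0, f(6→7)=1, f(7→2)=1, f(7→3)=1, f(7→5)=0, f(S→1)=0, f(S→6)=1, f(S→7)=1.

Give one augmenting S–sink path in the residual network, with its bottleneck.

Residual along S→6→7→5→sink: S→6: 2, 6→7: 2, 7→5: 1, 5→sink: 2.
Bottleneck = min = 1.

S→6→7→5→sink, bottleneck 1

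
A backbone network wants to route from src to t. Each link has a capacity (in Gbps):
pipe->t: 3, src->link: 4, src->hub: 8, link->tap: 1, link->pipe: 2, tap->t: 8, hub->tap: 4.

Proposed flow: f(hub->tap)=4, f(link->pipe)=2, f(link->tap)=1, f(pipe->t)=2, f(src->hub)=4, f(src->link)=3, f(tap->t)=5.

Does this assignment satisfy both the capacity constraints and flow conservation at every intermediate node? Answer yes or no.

Every edge has 0 ≤ f(e) ≤ cap(e).
At each intermediate node, inflow equals outflow.

Yes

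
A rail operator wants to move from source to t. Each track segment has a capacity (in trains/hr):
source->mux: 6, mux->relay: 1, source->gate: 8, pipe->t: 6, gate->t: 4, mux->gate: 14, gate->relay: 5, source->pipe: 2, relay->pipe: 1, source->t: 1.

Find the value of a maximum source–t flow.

Augment source->t: bottleneck 1. Total 1.
Augment source->gate->t: bottleneck 4. Total 5.
Augment source->pipe->t: bottleneck 2. Total 7.
Augment source->mux->relay->pipe->t: bottleneck 1. Total 8.
No augmenting path remains in the residual graph.

8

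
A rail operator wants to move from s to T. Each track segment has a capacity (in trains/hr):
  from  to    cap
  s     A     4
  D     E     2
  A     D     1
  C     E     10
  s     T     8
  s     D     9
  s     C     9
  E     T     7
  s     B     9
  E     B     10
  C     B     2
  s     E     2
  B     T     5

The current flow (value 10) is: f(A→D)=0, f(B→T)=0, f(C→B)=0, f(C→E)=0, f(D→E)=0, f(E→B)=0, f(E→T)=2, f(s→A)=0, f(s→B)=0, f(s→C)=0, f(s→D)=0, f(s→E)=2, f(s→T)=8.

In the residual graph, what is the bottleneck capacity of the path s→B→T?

5

Residual capacities along the path: s→B: 9, B→T: 5.
Minimum is 5.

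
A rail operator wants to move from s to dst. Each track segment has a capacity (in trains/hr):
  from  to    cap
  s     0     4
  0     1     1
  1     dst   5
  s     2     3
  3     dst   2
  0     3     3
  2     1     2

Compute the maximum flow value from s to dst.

5

Augment s->2->1->dst: bottleneck 2. Total 2.
Augment s->0->1->dst: bottleneck 1. Total 3.
Augment s->0->3->dst: bottleneck 2. Total 5.
No augmenting path remains in the residual graph.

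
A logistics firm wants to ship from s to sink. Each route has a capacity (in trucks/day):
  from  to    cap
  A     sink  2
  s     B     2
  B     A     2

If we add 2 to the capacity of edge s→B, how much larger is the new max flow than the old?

0

Original max flow = 2.
Even with extra capacity on s→B, another cut of capacity 2 remains binding.
New max flow = 2. Increase = 0.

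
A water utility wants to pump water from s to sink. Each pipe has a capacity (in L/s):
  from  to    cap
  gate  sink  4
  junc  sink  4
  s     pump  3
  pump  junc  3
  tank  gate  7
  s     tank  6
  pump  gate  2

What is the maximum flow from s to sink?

Augment s→tank→gate→sink: bottleneck 4. Total 4.
Augment s→pump→junc→sink: bottleneck 3. Total 7.
No augmenting path remains in the residual graph.

7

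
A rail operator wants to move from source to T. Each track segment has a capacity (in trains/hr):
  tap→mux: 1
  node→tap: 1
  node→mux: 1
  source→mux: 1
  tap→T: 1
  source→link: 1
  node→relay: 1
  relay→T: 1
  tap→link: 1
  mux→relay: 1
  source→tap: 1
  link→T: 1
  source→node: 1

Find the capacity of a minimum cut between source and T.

3

Max flow = 3 (via 3 augmenting paths).
In the residual at optimum, the set reachable from source is {link, mux, node, relay, source, tap}.
Cut edges: tap→T (cap 1), link→T (cap 1), relay→T (cap 1). Sum = 3.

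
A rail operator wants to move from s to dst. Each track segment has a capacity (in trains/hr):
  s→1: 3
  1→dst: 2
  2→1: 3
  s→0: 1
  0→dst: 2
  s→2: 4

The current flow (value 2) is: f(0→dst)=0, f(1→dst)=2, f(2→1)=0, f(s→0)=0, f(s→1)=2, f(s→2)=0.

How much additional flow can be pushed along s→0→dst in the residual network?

1

Residual capacities along the path: s→0: 1, 0→dst: 2.
Minimum is 1.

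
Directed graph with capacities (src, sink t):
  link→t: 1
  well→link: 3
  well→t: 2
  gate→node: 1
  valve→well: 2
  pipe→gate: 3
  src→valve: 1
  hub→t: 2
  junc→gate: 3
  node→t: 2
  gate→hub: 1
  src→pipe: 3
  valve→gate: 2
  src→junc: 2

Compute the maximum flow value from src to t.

3

Augment src→valve→well→t: bottleneck 1. Total 1.
Augment src→junc→gate→node→t: bottleneck 1. Total 2.
Augment src→junc→gate→hub→t: bottleneck 1. Total 3.
No augmenting path remains in the residual graph.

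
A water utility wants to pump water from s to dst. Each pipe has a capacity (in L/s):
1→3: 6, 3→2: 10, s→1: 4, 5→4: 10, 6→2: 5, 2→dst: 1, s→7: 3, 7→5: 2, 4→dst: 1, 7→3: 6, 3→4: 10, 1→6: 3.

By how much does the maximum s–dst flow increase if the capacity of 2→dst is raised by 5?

5

Original max flow = 2.
After raising cap(2→dst), augmenting paths through that edge carry 5 more units.
New max flow = 7. Increase = 5.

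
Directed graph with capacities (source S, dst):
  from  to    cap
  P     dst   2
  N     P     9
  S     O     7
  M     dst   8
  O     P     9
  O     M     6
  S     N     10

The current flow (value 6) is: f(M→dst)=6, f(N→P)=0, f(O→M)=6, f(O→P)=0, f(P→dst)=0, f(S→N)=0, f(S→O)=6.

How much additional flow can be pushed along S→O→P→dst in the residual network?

1

Residual capacities along the path: S→O: 1, O→P: 9, P→dst: 2.
Minimum is 1.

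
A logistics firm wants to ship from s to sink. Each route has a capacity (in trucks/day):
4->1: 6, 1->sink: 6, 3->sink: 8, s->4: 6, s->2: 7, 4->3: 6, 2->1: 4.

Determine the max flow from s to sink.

10

Augment s->2->1->sink: bottleneck 4. Total 4.
Augment s->4->1->sink: bottleneck 2. Total 6.
Augment s->4->3->sink: bottleneck 4. Total 10.
No augmenting path remains in the residual graph.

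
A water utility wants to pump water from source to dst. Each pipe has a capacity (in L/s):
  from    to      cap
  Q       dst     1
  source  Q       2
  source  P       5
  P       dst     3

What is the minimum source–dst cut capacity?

4

Max flow = 4 (via 2 augmenting paths).
In the residual at optimum, the set reachable from source is {P, Q, source}.
Cut edges: Q→dst (cap 1), P→dst (cap 3). Sum = 4.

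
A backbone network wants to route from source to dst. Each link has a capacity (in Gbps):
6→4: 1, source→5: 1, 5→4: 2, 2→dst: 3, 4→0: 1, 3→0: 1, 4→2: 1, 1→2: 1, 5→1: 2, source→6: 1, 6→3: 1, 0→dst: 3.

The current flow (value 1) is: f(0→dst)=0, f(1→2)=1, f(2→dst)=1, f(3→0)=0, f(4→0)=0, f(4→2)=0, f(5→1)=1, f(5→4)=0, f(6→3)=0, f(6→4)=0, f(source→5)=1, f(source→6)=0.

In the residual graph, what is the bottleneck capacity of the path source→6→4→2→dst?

1

Residual capacities along the path: source→6: 1, 6→4: 1, 4→2: 1, 2→dst: 2.
Minimum is 1.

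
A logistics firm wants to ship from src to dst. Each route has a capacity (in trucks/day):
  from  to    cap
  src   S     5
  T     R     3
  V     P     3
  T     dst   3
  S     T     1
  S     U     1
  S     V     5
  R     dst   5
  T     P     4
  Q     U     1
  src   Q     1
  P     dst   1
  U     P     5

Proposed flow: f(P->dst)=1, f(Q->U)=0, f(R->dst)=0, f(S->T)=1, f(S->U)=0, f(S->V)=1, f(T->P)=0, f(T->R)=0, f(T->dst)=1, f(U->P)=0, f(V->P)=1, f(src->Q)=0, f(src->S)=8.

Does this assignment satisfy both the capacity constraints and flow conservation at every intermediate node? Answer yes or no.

No

Capacity violated on src->S: flow 8 > capacity 5.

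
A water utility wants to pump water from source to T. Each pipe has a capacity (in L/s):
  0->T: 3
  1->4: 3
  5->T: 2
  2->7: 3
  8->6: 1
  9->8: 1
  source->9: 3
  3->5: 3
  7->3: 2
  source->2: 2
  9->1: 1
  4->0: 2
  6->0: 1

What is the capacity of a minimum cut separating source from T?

Max flow = 4 (via 3 augmenting paths).
In the residual at optimum, the set reachable from source is {9, source}.
Cut edges: 9->1 (cap 1), 9->8 (cap 1), source->2 (cap 2). Sum = 4.

4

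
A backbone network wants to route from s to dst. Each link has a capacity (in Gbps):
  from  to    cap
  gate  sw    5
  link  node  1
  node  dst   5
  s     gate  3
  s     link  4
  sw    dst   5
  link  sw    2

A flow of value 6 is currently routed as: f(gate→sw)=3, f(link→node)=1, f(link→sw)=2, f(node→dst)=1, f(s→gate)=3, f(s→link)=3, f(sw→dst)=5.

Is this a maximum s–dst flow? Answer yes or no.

Yes

Residual reachable from s: {link, s}; dst is not reachable.
Saturated cut: s→gate, link→sw, link→node with total capacity 6 = current flow value. Flow is maximum.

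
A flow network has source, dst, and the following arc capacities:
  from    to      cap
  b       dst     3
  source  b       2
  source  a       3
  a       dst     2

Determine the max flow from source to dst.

Augment source->b->dst: bottleneck 2. Total 2.
Augment source->a->dst: bottleneck 2. Total 4.
No augmenting path remains in the residual graph.

4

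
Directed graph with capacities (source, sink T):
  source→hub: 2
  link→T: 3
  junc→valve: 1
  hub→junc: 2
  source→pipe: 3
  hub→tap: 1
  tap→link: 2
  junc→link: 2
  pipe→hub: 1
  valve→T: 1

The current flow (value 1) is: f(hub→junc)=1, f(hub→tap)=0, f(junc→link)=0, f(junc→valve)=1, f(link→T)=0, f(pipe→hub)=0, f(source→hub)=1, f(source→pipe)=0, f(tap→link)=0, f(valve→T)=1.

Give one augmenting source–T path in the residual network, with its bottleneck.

source→hub→junc→link→T, bottleneck 1

Residual along source→hub→junc→link→T: source→hub: 1, hub→junc: 1, junc→link: 2, link→T: 3.
Bottleneck = min = 1.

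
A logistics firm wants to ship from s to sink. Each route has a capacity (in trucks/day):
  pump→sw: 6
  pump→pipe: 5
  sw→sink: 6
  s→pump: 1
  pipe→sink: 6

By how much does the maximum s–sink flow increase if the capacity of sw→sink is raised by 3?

0

Original max flow = 1.
Edge sw→sink does not cross the min cut (source side {s}), so extra capacity there cannot help.
New max flow = 1. Increase = 0.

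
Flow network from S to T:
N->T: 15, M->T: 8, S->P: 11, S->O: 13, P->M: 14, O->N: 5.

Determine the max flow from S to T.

13

Augment S->P->M->T: bottleneck 8. Total 8.
Augment S->O->N->T: bottleneck 5. Total 13.
No augmenting path remains in the residual graph.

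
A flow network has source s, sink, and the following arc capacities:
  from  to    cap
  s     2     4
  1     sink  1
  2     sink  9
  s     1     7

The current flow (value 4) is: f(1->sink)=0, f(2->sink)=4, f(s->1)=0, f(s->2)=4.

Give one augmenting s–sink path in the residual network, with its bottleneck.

s->1->sink, bottleneck 1

Residual along s->1->sink: s->1: 7, 1->sink: 1.
Bottleneck = min = 1.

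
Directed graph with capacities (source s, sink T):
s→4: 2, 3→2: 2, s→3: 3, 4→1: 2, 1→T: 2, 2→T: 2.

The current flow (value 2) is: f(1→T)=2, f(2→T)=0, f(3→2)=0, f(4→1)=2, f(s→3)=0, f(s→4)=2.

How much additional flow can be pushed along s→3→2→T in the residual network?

2

Residual capacities along the path: s→3: 3, 3→2: 2, 2→T: 2.
Minimum is 2.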